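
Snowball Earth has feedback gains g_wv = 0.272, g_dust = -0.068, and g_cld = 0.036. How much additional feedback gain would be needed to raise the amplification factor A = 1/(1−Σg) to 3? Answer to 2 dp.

Current total gain = 0.24.
Target gain for A = 3: g* = 1 − 1/3 = 0.6667.
Additional gain needed = 0.6667 − 0.24 = 0.43.

0.43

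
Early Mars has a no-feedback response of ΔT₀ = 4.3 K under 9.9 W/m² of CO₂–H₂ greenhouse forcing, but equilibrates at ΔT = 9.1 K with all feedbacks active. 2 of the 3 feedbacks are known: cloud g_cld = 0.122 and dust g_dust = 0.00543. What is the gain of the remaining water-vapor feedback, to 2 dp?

Amplification A = ΔT/ΔT₀ = 9.1/4.3 = 2.116.
Total gain g = 1 − 1/A = 1 − 1/2.116 = 0.5274.
Known gains sum to 0.122 + 0.00543 = 0.12743.
g_wv = 0.5274 − 0.12743 = 0.40.

0.40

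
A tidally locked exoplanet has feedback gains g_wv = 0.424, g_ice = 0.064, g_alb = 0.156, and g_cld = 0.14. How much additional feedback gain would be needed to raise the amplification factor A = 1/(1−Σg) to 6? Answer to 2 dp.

Current total gain = 0.784.
Target gain for A = 6: g* = 1 − 1/6 = 0.8333.
Additional gain needed = 0.8333 − 0.784 = 0.05.

0.05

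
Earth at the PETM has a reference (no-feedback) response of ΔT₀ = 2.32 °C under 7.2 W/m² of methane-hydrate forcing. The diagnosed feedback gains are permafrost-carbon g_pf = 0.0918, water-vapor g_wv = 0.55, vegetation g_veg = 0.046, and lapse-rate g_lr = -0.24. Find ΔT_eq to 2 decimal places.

4.20 °C

Total gain g = 0.0918 + 0.55 + 0.046 − 0.24 = 0.4478.
Amplification A = 1/(1 − 0.4478) = 1.811.
ΔT = 2.32 × 1.811 = 4.20 °C.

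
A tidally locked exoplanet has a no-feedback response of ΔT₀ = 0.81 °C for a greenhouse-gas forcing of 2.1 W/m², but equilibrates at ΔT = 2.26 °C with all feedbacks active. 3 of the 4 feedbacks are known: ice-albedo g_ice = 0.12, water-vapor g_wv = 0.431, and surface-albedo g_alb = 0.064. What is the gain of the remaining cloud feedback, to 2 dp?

Amplification A = ΔT/ΔT₀ = 2.26/0.81 = 2.79.
Total gain g = 1 − 1/A = 1 − 1/2.79 = 0.6416.
Known gains sum to 0.12 + 0.431 + 0.064 = 0.615.
g_cld = 0.6416 − 0.615 = 0.03.

0.03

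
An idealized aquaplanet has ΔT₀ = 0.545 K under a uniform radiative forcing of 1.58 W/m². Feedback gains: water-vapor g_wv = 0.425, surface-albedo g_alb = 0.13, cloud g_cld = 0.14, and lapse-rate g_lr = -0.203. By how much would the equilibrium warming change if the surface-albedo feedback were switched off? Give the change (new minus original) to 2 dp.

Original: g = 0.492, ΔT = 0.545/(1−0.492) = 1.0728 K.
Without surface-albedo: g' = 0.362, ΔT' = 0.545/(1−0.362) = 0.8542 K.
Change = 0.8542 − 1.0728 = -0.22 K.

-0.22 K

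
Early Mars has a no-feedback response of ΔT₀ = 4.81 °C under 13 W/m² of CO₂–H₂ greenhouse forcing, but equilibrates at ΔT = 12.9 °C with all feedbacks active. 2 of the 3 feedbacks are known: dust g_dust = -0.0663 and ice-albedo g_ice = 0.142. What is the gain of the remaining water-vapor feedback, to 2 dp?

Amplification A = ΔT/ΔT₀ = 12.9/4.81 = 2.682.
Total gain g = 1 − 1/A = 1 − 1/2.682 = 0.6271.
Known gains sum to -0.0663 + 0.142 = 0.0757.
g_wv = 0.6271 − 0.0757 = 0.55.

0.55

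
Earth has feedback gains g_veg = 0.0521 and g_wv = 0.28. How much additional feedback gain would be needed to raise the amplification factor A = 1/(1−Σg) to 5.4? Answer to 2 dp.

Current total gain = 0.3321.
Target gain for A = 5.4: g* = 1 − 1/5.4 = 0.8148.
Additional gain needed = 0.8148 − 0.3321 = 0.48.

0.48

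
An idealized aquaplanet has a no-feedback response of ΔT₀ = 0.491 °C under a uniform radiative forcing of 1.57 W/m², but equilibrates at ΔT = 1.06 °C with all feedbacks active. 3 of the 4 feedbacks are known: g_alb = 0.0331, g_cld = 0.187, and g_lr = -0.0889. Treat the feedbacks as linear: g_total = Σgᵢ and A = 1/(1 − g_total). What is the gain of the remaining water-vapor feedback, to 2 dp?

0.41

Amplification A = ΔT/ΔT₀ = 1.06/0.491 = 2.159.
Total gain g = 1 − 1/A = 1 − 1/2.159 = 0.5368.
Known gains sum to 0.0331 + 0.187 − 0.0889 = 0.1312.
g_wv = 0.5368 − 0.1312 = 0.41.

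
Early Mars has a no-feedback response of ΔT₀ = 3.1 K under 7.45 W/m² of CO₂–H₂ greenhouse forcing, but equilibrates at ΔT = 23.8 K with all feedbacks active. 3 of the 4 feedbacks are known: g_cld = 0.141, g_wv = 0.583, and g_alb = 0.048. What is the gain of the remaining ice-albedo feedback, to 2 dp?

Amplification A = ΔT/ΔT₀ = 23.8/3.1 = 7.677.
Total gain g = 1 − 1/A = 1 − 1/7.677 = 0.8697.
Known gains sum to 0.141 + 0.583 + 0.048 = 0.772.
g_ice = 0.8697 − 0.772 = 0.10.

0.10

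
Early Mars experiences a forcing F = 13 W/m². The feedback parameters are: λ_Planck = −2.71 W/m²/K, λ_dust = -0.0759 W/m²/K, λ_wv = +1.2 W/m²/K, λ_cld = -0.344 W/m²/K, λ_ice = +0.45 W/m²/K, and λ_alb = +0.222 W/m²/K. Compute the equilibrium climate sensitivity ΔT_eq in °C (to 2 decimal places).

10.33 °C

Net feedback parameter λ = (−2.71) + (-0.0759) + (+1.2) + (-0.344) + (+0.45) + (+0.222) = -1.2579 W/m²/K.
ΔT = −F/λ = −13/(-1.2579) = 10.33 °C.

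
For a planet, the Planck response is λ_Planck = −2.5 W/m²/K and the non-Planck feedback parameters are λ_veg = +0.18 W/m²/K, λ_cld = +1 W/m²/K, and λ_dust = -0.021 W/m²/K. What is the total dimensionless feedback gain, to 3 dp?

Convert to gains: g_veg = 0.18/2.5 = 0.072; g_cld = 1/2.5 = 0.4; g_dust = -0.021/2.5 = -0.0084.
Total gain g = 0.4636.

0.464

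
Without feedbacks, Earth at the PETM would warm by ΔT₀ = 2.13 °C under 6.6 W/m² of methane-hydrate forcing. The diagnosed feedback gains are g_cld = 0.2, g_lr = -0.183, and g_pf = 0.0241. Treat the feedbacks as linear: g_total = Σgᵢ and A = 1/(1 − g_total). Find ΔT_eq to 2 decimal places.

Total gain g = 0.2 − 0.183 + 0.0241 = 0.0411.
Amplification A = 1/(1 − 0.0411) = 1.043.
ΔT = 2.13 × 1.043 = 2.22 °C.

2.22 °C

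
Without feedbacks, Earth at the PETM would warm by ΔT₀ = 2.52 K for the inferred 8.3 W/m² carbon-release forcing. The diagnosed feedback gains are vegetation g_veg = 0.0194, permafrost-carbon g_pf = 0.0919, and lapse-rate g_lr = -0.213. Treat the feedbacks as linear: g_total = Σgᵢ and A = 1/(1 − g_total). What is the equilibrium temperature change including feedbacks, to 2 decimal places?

Total gain g = 0.0194 + 0.0919 − 0.213 = -0.1017.
Amplification A = 1/(1 + 0.1017) = 0.9077.
ΔT = 2.52 × 0.9077 = 2.29 K.

2.29 K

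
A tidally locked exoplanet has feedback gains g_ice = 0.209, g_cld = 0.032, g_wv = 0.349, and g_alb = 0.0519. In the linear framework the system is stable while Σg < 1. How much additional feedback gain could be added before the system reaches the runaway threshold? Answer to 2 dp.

0.36

Current total gain = 0.209 + 0.032 + 0.349 + 0.0519 = 0.6419.
Margin to runaway = 1 − 0.6419 = 0.36.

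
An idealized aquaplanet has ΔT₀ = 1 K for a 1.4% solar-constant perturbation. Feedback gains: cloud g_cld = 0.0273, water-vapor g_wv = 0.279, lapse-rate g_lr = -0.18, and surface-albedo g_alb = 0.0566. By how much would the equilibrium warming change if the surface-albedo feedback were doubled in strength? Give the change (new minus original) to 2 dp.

0.09 K

Original: g = 0.1829, ΔT = 1/(1−0.1829) = 1.2238 K.
With doubled surface-albedo: g' = 0.2395, ΔT' = 1/(1−0.2395) = 1.3149 K.
Change = 1.3149 − 1.2238 = 0.09 K.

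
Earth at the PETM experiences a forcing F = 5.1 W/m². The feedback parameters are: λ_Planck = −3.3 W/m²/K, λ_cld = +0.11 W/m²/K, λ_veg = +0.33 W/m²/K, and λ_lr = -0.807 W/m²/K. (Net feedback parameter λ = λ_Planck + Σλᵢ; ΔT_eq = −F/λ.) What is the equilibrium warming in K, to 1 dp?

Net feedback parameter λ = (−3.3) + (+0.11) + (+0.33) + (-0.807) = -3.667 W/m²/K.
ΔT = −F/λ = −5.1/(-3.667) = 1.4 K.

1.4 K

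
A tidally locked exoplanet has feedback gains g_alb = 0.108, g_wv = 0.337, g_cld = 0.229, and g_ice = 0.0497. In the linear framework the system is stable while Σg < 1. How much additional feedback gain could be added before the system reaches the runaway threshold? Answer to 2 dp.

0.28

Current total gain = 0.108 + 0.337 + 0.229 + 0.0497 = 0.7237.
Margin to runaway = 1 − 0.7237 = 0.28.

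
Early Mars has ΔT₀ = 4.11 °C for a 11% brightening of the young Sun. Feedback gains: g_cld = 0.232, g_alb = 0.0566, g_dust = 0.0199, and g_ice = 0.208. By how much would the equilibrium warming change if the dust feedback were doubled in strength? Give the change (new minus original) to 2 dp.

Original: g = 0.5165, ΔT = 4.11/(1−0.5165) = 8.5005 °C.
With doubled dust: g' = 0.5364, ΔT' = 4.11/(1−0.5364) = 8.8654 °C.
Change = 8.8654 − 8.5005 = 0.36 °C.

0.36 °C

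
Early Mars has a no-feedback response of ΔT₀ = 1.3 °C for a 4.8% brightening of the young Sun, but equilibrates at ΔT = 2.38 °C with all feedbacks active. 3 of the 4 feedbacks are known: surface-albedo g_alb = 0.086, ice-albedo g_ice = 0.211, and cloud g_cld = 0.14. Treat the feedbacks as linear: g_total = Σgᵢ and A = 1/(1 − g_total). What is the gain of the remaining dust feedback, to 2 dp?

0.02

Amplification A = ΔT/ΔT₀ = 2.38/1.3 = 1.831.
Total gain g = 1 − 1/A = 1 − 1/1.831 = 0.4539.
Known gains sum to 0.086 + 0.211 + 0.14 = 0.437.
g_dust = 0.4539 − 0.437 = 0.02.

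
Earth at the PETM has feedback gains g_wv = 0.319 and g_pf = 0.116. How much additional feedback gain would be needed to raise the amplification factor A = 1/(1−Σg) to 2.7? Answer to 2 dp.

Current total gain = 0.435.
Target gain for A = 2.7: g* = 1 − 1/2.7 = 0.6296.
Additional gain needed = 0.6296 − 0.435 = 0.19.

0.19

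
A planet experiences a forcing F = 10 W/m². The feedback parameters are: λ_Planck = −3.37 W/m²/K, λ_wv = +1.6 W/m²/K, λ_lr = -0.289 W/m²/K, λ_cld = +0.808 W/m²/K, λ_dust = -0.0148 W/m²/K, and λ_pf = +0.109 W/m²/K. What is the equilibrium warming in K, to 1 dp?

8.6 K

Net feedback parameter λ = (−3.37) + (+1.6) + (-0.289) + (+0.808) + (-0.0148) + (+0.109) = -1.1568 W/m²/K.
ΔT = −F/λ = −10/(-1.1568) = 8.6 K.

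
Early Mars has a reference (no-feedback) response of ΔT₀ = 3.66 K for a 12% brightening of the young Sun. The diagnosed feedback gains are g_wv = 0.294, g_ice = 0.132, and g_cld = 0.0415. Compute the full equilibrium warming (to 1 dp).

Total gain g = 0.294 + 0.132 + 0.0415 = 0.4675.
Amplification A = 1/(1 − 0.4675) = 1.878.
ΔT = 3.66 × 1.878 = 6.9 K.

6.9 K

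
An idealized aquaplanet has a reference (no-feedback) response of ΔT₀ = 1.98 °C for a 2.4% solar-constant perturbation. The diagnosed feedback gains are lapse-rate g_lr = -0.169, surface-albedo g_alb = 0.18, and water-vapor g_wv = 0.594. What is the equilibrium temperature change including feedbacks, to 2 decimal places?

5.01 °C

Total gain g = -0.169 + 0.18 + 0.594 = 0.605.
Amplification A = 1/(1 − 0.605) = 2.532.
ΔT = 1.98 × 2.532 = 5.01 °C.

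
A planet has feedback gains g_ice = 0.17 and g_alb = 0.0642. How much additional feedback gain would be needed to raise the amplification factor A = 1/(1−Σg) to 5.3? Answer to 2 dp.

0.58

Current total gain = 0.2342.
Target gain for A = 5.3: g* = 1 − 1/5.3 = 0.8113.
Additional gain needed = 0.8113 − 0.2342 = 0.58.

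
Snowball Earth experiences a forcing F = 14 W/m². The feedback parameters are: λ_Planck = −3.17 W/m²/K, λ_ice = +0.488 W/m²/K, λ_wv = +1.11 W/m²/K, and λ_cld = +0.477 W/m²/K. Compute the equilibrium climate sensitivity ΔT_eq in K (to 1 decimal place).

Net feedback parameter λ = (−3.17) + (+0.488) + (+1.11) + (+0.477) = -1.095 W/m²/K.
ΔT = −F/λ = −14/(-1.095) = 12.8 K.

12.8 K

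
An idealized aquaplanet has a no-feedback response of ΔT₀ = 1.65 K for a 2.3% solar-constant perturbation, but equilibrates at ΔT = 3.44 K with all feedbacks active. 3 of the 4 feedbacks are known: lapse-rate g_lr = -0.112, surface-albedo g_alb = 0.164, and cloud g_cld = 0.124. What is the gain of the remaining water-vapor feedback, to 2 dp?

0.34

Amplification A = ΔT/ΔT₀ = 3.44/1.65 = 2.085.
Total gain g = 1 − 1/A = 1 − 1/2.085 = 0.5204.
Known gains sum to -0.112 + 0.164 + 0.124 = 0.176.
g_wv = 0.5204 − 0.176 = 0.34.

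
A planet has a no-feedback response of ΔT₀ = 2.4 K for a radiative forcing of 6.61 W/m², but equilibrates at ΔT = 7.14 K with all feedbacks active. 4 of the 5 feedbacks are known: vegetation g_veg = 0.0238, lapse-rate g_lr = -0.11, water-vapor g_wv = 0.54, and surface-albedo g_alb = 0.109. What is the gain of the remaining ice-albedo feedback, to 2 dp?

0.10

Amplification A = ΔT/ΔT₀ = 7.14/2.4 = 2.975.
Total gain g = 1 − 1/A = 1 − 1/2.975 = 0.6639.
Known gains sum to 0.0238 − 0.11 + 0.54 + 0.109 = 0.5628.
g_ice = 0.6639 − 0.5628 = 0.10.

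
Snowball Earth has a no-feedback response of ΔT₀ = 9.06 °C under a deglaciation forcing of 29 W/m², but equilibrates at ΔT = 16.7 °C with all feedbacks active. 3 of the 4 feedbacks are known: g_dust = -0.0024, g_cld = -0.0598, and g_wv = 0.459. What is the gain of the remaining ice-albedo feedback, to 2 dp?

Amplification A = ΔT/ΔT₀ = 16.7/9.06 = 1.843.
Total gain g = 1 − 1/A = 1 − 1/1.843 = 0.4574.
Known gains sum to -0.0024 − 0.0598 + 0.459 = 0.3968.
g_ice = 0.4574 − 0.3968 = 0.06.

0.06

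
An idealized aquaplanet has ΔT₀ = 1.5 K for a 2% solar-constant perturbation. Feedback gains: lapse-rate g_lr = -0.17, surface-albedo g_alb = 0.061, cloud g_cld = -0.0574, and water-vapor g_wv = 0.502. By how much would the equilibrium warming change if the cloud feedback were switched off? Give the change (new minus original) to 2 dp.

Original: g = 0.3356, ΔT = 1.5/(1−0.3356) = 2.2577 K.
Without cloud: g' = 0.393, ΔT' = 1.5/(1−0.393) = 2.4712 K.
Change = 2.4712 − 2.2577 = 0.21 K.

0.21 K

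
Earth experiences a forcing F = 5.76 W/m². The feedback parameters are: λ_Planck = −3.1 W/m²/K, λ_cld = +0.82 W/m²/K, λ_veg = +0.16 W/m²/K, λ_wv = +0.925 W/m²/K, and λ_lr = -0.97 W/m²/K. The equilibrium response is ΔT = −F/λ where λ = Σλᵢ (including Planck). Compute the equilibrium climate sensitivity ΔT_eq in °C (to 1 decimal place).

Net feedback parameter λ = (−3.1) + (+0.82) + (+0.16) + (+0.925) + (-0.97) = -2.165 W/m²/K.
ΔT = −F/λ = −5.76/(-2.165) = 2.7 °C.

2.7 °C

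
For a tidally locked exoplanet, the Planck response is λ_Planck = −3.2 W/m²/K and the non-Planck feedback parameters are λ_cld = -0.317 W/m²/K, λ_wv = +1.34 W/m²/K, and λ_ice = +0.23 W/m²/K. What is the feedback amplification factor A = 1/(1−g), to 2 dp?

Convert to gains: g_cld = -0.317/3.2 = -0.09906; g_wv = 1.34/3.2 = 0.4188; g_ice = 0.23/3.2 = 0.07187.
Total gain g = 0.39161.
A = 1/(1 − 0.39161) = 1.64.

1.64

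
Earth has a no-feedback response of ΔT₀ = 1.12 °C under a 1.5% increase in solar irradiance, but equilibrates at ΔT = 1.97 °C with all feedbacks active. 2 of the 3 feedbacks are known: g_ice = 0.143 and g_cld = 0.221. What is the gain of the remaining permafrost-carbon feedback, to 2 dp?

Amplification A = ΔT/ΔT₀ = 1.97/1.12 = 1.759.
Total gain g = 1 − 1/A = 1 − 1/1.759 = 0.4315.
Known gains sum to 0.143 + 0.221 = 0.364.
g_pf = 0.4315 − 0.364 = 0.07.

0.07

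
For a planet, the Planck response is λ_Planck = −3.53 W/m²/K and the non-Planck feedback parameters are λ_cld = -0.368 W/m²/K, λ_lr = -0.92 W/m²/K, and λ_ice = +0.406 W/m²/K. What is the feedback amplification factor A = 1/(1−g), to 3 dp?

0.800

Convert to gains: g_cld = -0.368/3.53 = -0.1042; g_lr = -0.92/3.53 = -0.2606; g_ice = 0.406/3.53 = 0.115.
Total gain g = -0.2498.
A = 1/(1 + 0.2498) = 0.800.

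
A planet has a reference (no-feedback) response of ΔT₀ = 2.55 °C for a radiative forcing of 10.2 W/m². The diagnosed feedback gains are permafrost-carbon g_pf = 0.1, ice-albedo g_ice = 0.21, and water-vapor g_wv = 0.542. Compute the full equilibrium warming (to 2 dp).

17.23 °C

Total gain g = 0.1 + 0.21 + 0.542 = 0.852.
Amplification A = 1/(1 − 0.852) = 6.757.
ΔT = 2.55 × 6.757 = 17.23 °C.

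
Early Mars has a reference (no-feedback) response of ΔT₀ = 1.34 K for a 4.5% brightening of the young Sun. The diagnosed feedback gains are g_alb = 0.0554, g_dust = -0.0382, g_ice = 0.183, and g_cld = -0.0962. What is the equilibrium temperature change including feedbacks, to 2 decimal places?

1.50 K

Total gain g = 0.0554 − 0.0382 + 0.183 − 0.0962 = 0.104.
Amplification A = 1/(1 − 0.104) = 1.116.
ΔT = 1.34 × 1.116 = 1.50 K.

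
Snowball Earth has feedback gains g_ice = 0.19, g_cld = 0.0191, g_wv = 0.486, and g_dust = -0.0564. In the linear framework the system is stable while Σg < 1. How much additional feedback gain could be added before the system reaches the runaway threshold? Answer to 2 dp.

0.36

Current total gain = 0.19 + 0.0191 + 0.486 − 0.0564 = 0.6387.
Margin to runaway = 1 − 0.6387 = 0.36.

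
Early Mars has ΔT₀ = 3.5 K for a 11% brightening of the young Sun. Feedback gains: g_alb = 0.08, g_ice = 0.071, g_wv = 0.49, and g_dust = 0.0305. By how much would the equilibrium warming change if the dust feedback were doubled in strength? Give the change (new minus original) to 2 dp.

1.09 K

Original: g = 0.6715, ΔT = 3.5/(1−0.6715) = 10.6545 K.
With doubled dust: g' = 0.702, ΔT' = 3.5/(1−0.702) = 11.7450 K.
Change = 11.7450 − 10.6545 = 1.09 K.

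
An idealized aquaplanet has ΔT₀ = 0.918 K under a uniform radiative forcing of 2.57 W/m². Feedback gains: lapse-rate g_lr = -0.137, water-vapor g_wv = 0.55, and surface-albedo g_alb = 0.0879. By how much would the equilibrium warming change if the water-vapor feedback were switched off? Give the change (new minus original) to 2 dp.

-0.96 K

Original: g = 0.5009, ΔT = 0.918/(1−0.5009) = 1.8393 K.
Without water-vapor: g' = -0.0491, ΔT' = 0.918/(1+0.0491) = 0.8750 K.
Change = 0.8750 − 1.8393 = -0.96 K.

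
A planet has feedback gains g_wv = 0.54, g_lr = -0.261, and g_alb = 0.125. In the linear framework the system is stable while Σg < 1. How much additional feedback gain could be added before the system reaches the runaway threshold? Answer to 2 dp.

0.60

Current total gain = 0.54 − 0.261 + 0.125 = 0.404.
Margin to runaway = 1 − 0.404 = 0.60.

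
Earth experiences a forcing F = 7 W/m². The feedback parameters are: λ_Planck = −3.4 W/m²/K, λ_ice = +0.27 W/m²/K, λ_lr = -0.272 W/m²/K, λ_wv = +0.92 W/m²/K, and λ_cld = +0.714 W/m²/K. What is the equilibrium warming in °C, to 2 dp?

Net feedback parameter λ = (−3.4) + (+0.27) + (-0.272) + (+0.92) + (+0.714) = -1.768 W/m²/K.
ΔT = −F/λ = −7/(-1.768) = 3.96 °C.

3.96 °C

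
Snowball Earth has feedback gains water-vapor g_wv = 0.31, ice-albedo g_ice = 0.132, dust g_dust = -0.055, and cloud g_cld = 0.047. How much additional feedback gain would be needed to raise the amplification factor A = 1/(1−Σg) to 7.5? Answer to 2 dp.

Current total gain = 0.434.
Target gain for A = 7.5: g* = 1 − 1/7.5 = 0.8667.
Additional gain needed = 0.8667 − 0.434 = 0.43.

0.43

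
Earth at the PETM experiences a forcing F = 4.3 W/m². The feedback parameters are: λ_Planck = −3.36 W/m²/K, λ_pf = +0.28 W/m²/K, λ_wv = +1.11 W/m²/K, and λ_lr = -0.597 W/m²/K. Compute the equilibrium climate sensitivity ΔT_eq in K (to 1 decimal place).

Net feedback parameter λ = (−3.36) + (+0.28) + (+1.11) + (-0.597) = -2.567 W/m²/K.
ΔT = −F/λ = −4.3/(-2.567) = 1.7 K.

1.7 K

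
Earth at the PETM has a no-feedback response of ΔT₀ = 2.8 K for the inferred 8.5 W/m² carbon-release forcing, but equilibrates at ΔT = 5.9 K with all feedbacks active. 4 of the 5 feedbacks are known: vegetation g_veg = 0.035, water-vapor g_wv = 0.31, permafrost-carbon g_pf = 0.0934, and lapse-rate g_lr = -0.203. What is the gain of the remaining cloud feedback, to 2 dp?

Amplification A = ΔT/ΔT₀ = 5.9/2.8 = 2.107.
Total gain g = 1 − 1/A = 1 − 1/2.107 = 0.5254.
Known gains sum to 0.035 + 0.31 + 0.0934 − 0.203 = 0.2354.
g_cld = 0.5254 − 0.2354 = 0.29.

0.29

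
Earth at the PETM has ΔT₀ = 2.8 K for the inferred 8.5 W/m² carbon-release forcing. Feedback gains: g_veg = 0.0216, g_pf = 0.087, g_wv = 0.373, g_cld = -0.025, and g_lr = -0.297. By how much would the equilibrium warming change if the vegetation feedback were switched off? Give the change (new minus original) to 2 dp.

-0.08 K

Original: g = 0.1596, ΔT = 2.8/(1−0.1596) = 3.3317 K.
Without vegetation: g' = 0.138, ΔT' = 2.8/(1−0.138) = 3.2483 K.
Change = 3.2483 − 3.3317 = -0.08 K.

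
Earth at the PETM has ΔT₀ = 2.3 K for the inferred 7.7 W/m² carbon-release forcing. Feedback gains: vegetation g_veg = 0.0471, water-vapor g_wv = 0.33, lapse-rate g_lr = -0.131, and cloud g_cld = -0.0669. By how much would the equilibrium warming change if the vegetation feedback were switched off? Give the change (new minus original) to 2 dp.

-0.15 K

Original: g = 0.1792, ΔT = 2.3/(1−0.1792) = 2.8021 K.
Without vegetation: g' = 0.1321, ΔT' = 2.3/(1−0.1321) = 2.6501 K.
Change = 2.6501 − 2.8021 = -0.15 K.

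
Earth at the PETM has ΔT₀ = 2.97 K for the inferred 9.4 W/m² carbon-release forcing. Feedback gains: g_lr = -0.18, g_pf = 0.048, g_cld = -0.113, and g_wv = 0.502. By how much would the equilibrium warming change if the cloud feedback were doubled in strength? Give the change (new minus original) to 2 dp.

-0.53 K

Original: g = 0.257, ΔT = 2.97/(1−0.257) = 3.9973 K.
With doubled cloud: g' = 0.144, ΔT' = 2.97/(1−0.144) = 3.4696 K.
Change = 3.4696 − 3.9973 = -0.53 K.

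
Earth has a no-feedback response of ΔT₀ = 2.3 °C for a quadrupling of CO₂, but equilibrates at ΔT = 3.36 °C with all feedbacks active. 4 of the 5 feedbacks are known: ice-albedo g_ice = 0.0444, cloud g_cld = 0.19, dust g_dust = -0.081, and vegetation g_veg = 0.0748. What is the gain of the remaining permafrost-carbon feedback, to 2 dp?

Amplification A = ΔT/ΔT₀ = 3.36/2.3 = 1.461.
Total gain g = 1 − 1/A = 1 − 1/1.461 = 0.3155.
Known gains sum to 0.0444 + 0.19 − 0.081 + 0.0748 = 0.2282.
g_pf = 0.3155 − 0.2282 = 0.09.

0.09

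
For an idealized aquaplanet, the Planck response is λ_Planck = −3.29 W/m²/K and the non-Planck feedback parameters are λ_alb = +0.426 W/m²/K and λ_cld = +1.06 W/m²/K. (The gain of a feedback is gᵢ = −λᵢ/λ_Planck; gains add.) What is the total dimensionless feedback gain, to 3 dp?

Convert to gains: g_alb = 0.426/3.29 = 0.1295; g_cld = 1.06/3.29 = 0.3222.
Total gain g = 0.4517.

0.452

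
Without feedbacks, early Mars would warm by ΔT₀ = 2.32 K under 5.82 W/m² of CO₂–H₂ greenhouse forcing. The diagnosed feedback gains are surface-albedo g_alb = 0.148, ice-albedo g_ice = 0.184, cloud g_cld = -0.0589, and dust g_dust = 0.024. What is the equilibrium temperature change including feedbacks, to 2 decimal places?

Total gain g = 0.148 + 0.184 − 0.0589 + 0.024 = 0.2971.
Amplification A = 1/(1 − 0.2971) = 1.423.
ΔT = 2.32 × 1.423 = 3.30 K.

3.30 K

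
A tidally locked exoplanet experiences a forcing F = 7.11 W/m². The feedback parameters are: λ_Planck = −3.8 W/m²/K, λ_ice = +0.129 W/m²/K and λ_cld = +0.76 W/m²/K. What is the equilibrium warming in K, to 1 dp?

2.4 K

Net feedback parameter λ = (−3.8) + (+0.129) + (+0.76) = -2.911 W/m²/K.
ΔT = −F/λ = −7.11/(-2.911) = 2.4 K.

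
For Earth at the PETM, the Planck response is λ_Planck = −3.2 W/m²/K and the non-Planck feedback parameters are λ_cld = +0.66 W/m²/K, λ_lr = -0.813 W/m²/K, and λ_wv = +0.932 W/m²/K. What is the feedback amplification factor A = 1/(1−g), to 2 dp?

Convert to gains: g_cld = 0.66/3.2 = 0.2062; g_lr = -0.813/3.2 = -0.2541; g_wv = 0.932/3.2 = 0.2913.
Total gain g = 0.2434.
A = 1/(1 − 0.2434) = 1.32.

1.32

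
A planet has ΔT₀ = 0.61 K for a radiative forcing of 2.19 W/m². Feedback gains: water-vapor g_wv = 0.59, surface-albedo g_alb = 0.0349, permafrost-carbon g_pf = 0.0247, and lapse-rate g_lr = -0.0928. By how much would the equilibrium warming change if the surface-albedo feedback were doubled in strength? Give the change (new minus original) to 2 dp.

0.12 K

Original: g = 0.5568, ΔT = 0.61/(1−0.5568) = 1.3764 K.
With doubled surface-albedo: g' = 0.5917, ΔT' = 0.61/(1−0.5917) = 1.4940 K.
Change = 1.4940 − 1.3764 = 0.12 K.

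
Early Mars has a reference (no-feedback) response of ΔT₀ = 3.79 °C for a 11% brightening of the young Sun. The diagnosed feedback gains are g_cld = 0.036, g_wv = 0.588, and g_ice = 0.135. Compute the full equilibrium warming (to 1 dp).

Total gain g = 0.036 + 0.588 + 0.135 = 0.759.
Amplification A = 1/(1 − 0.759) = 4.149.
ΔT = 3.79 × 4.149 = 15.7 °C.

15.7 °C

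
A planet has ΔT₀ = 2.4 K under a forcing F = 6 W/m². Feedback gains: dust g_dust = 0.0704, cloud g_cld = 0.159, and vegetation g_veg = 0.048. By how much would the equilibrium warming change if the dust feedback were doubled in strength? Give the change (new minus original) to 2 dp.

0.36 K

Original: g = 0.2774, ΔT = 2.4/(1−0.2774) = 3.3213 K.
With doubled dust: g' = 0.3478, ΔT' = 2.4/(1−0.3478) = 3.6799 K.
Change = 3.6799 − 3.3213 = 0.36 K.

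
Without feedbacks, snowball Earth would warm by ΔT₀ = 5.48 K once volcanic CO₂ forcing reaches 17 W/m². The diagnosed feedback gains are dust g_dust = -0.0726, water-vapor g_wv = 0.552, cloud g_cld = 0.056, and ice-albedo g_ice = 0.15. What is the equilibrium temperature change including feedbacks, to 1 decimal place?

Total gain g = -0.0726 + 0.552 + 0.056 + 0.15 = 0.6854.
Amplification A = 1/(1 − 0.6854) = 3.179.
ΔT = 5.48 × 3.179 = 17.4 K.

17.4 K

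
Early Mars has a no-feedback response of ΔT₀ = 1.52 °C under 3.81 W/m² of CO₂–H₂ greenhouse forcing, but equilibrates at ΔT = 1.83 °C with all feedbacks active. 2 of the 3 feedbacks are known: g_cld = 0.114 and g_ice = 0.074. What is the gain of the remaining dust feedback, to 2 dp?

Amplification A = ΔT/ΔT₀ = 1.83/1.52 = 1.204.
Total gain g = 1 − 1/A = 1 − 1/1.204 = 0.1694.
Known gains sum to 0.114 + 0.074 = 0.188.
g_dust = 0.1694 − 0.188 = -0.02.

-0.02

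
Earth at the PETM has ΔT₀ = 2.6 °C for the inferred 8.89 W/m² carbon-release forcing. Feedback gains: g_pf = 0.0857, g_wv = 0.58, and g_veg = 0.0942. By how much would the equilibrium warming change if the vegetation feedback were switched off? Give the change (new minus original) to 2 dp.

-3.05 °C

Original: g = 0.7599, ΔT = 2.6/(1−0.7599) = 10.8288 °C.
Without vegetation: g' = 0.6657, ΔT' = 2.6/(1−0.6657) = 7.7774 °C.
Change = 7.7774 − 10.8288 = -3.05 °C.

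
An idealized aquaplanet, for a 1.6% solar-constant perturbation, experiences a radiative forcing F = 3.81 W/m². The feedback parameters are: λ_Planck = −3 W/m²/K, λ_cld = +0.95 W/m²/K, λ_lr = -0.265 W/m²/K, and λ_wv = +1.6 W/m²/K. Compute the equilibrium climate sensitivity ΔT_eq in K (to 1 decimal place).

5.3 K

Net feedback parameter λ = (−3) + (+0.95) + (-0.265) + (+1.6) = -0.715 W/m²/K.
ΔT = −F/λ = −3.81/(-0.715) = 5.3 K.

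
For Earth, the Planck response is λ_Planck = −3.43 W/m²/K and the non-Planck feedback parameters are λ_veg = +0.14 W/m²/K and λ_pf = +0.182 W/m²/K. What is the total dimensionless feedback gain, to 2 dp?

Convert to gains: g_veg = 0.14/3.43 = 0.04082; g_pf = 0.182/3.43 = 0.05306.
Total gain g = 0.09388.

0.09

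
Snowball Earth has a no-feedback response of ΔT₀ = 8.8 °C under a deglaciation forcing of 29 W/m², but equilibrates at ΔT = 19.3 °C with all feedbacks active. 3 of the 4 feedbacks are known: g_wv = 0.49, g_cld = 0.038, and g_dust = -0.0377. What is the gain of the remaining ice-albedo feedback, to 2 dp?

0.05

Amplification A = ΔT/ΔT₀ = 19.3/8.8 = 2.193.
Total gain g = 1 − 1/A = 1 − 1/2.193 = 0.544.
Known gains sum to 0.49 + 0.038 − 0.0377 = 0.4903.
g_ice = 0.544 − 0.4903 = 0.05.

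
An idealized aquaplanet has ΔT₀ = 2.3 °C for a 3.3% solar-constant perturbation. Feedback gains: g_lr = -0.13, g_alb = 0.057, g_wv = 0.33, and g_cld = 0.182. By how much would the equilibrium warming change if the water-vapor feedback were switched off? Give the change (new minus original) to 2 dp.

Original: g = 0.439, ΔT = 2.3/(1−0.439) = 4.0998 °C.
Without water-vapor: g' = 0.109, ΔT' = 2.3/(1−0.109) = 2.5814 °C.
Change = 2.5814 − 4.0998 = -1.52 °C.

-1.52 °C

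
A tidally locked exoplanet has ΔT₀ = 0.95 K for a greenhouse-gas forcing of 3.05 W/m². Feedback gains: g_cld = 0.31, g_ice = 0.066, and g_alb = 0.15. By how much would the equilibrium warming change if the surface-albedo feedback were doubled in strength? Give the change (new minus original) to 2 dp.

Original: g = 0.526, ΔT = 0.95/(1−0.526) = 2.0042 K.
With doubled surface-albedo: g' = 0.676, ΔT' = 0.95/(1−0.676) = 2.9321 K.
Change = 2.9321 − 2.0042 = 0.93 K.

0.93 K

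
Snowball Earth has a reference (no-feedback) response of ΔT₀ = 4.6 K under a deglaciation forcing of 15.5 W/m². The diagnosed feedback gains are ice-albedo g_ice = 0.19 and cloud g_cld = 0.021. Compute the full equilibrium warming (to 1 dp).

Total gain g = 0.19 + 0.021 = 0.211.
Amplification A = 1/(1 − 0.211) = 1.267.
ΔT = 4.6 × 1.267 = 5.8 K.

5.8 K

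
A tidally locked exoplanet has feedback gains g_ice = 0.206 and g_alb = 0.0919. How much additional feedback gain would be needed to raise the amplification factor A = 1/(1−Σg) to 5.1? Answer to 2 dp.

0.51

Current total gain = 0.2979.
Target gain for A = 5.1: g* = 1 − 1/5.1 = 0.8039.
Additional gain needed = 0.8039 − 0.2979 = 0.51.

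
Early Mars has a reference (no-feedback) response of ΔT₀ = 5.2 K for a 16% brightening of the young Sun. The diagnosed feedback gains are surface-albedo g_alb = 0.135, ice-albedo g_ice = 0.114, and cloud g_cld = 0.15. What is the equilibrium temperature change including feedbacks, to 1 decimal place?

Total gain g = 0.135 + 0.114 + 0.15 = 0.399.
Amplification A = 1/(1 − 0.399) = 1.664.
ΔT = 5.2 × 1.664 = 8.7 K.

8.7 K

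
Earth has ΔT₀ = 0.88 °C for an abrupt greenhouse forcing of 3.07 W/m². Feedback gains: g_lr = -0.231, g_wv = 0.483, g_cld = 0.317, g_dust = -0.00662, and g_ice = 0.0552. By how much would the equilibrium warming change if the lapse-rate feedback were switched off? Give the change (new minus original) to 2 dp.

3.51 °C

Original: g = 0.61758, ΔT = 0.88/(1−0.61758) = 2.3011 °C.
Without lapse-rate: g' = 0.84858, ΔT' = 0.88/(1−0.84858) = 5.8116 °C.
Change = 5.8116 − 2.3011 = 3.51 °C.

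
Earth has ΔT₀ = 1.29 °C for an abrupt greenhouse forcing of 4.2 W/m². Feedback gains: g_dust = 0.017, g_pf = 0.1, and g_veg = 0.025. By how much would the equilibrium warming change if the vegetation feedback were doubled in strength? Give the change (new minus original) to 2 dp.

0.05 °C

Original: g = 0.142, ΔT = 1.29/(1−0.142) = 1.5035 °C.
With doubled vegetation: g' = 0.167, ΔT' = 1.29/(1−0.167) = 1.5486 °C.
Change = 1.5486 − 1.5035 = 0.05 °C.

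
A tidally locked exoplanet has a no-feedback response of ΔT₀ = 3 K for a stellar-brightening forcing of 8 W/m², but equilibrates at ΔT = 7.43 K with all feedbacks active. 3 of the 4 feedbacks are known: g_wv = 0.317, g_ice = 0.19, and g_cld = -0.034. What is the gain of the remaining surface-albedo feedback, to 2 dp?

0.12

Amplification A = ΔT/ΔT₀ = 7.43/3 = 2.477.
Total gain g = 1 − 1/A = 1 − 1/2.477 = 0.5963.
Known gains sum to 0.317 + 0.19 − 0.034 = 0.473.
g_alb = 0.5963 − 0.473 = 0.12.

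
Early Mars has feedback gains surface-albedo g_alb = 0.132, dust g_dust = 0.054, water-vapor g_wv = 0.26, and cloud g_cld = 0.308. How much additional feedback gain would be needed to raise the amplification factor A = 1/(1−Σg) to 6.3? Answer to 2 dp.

Current total gain = 0.754.
Target gain for A = 6.3: g* = 1 − 1/6.3 = 0.8413.
Additional gain needed = 0.8413 − 0.754 = 0.09.

0.09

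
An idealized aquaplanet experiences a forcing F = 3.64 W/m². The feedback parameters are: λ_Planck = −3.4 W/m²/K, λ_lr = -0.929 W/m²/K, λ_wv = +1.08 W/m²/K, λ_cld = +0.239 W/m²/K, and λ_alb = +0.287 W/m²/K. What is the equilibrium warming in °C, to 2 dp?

1.34 °C

Net feedback parameter λ = (−3.4) + (-0.929) + (+1.08) + (+0.239) + (+0.287) = -2.723 W/m²/K.
ΔT = −F/λ = −3.64/(-2.723) = 1.34 °C.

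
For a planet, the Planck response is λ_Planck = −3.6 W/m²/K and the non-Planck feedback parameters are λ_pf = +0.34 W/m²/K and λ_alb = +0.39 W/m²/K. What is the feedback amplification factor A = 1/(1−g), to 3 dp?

Convert to gains: g_pf = 0.34/3.6 = 0.09444; g_alb = 0.39/3.6 = 0.1083.
Total gain g = 0.20274.
A = 1/(1 − 0.20274) = 1.254.

1.254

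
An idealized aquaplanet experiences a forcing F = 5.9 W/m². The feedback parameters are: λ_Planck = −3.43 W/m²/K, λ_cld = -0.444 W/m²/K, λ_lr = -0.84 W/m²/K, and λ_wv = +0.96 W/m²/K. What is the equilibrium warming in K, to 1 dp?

Net feedback parameter λ = (−3.43) + (-0.444) + (-0.84) + (+0.96) = -3.754 W/m²/K.
ΔT = −F/λ = −5.9/(-3.754) = 1.6 K.

1.6 K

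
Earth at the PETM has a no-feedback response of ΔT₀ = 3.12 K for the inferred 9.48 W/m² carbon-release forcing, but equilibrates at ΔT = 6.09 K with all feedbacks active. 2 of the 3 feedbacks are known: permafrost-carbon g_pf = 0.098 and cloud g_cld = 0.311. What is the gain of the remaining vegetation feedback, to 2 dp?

0.08

Amplification A = ΔT/ΔT₀ = 6.09/3.12 = 1.952.
Total gain g = 1 − 1/A = 1 − 1/1.952 = 0.4877.
Known gains sum to 0.098 + 0.311 = 0.409.
g_veg = 0.4877 − 0.409 = 0.08.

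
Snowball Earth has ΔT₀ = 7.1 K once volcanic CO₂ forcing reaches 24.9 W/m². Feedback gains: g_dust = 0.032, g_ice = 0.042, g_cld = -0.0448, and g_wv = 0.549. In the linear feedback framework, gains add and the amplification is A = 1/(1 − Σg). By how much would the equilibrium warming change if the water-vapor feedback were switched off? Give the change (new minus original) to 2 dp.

-9.52 K

Original: g = 0.5782, ΔT = 7.1/(1−0.5782) = 16.8326 K.
Without water-vapor: g' = 0.0292, ΔT' = 7.1/(1−0.0292) = 7.3136 K.
Change = 7.3136 − 16.8326 = -9.52 K.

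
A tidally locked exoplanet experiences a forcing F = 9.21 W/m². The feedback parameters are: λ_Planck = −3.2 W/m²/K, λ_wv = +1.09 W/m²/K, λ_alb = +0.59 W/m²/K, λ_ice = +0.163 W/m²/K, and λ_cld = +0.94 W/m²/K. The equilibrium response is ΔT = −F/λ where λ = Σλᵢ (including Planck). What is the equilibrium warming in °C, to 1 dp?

Net feedback parameter λ = (−3.2) + (+1.09) + (+0.59) + (+0.163) + (+0.94) = -0.417 W/m²/K.
ΔT = −F/λ = −9.21/(-0.417) = 22.1 °C.

22.1 °C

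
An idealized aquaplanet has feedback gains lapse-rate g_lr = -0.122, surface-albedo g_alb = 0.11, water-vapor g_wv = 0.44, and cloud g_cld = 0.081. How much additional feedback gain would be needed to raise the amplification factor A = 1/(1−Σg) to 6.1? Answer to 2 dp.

0.33

Current total gain = 0.509.
Target gain for A = 6.1: g* = 1 − 1/6.1 = 0.8361.
Additional gain needed = 0.8361 − 0.509 = 0.33.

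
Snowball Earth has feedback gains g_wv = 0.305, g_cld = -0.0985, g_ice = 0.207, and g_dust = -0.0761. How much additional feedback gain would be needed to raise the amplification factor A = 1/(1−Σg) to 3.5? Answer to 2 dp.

0.38

Current total gain = 0.3374.
Target gain for A = 3.5: g* = 1 − 1/3.5 = 0.7143.
Additional gain needed = 0.7143 − 0.3374 = 0.38.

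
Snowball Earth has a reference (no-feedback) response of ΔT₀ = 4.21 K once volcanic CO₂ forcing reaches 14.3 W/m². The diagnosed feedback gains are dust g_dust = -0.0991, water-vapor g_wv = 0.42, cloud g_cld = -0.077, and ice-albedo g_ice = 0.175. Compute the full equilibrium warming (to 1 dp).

7.2 K

Total gain g = -0.0991 + 0.42 − 0.077 + 0.175 = 0.4189.
Amplification A = 1/(1 − 0.4189) = 1.721.
ΔT = 4.21 × 1.721 = 7.2 K.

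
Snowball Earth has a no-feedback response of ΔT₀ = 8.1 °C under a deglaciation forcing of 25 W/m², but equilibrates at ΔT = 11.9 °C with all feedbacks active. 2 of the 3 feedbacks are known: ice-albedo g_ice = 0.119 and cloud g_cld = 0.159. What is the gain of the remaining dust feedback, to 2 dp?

Amplification A = ΔT/ΔT₀ = 11.9/8.1 = 1.469.
Total gain g = 1 − 1/A = 1 − 1/1.469 = 0.3193.
Known gains sum to 0.119 + 0.159 = 0.278.
g_dust = 0.3193 − 0.278 = 0.04.

0.04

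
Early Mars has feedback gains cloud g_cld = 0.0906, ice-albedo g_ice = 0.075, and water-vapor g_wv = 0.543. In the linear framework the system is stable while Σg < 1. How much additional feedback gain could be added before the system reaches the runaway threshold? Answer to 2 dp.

0.29

Current total gain = 0.0906 + 0.075 + 0.543 = 0.7086.
Margin to runaway = 1 − 0.7086 = 0.29.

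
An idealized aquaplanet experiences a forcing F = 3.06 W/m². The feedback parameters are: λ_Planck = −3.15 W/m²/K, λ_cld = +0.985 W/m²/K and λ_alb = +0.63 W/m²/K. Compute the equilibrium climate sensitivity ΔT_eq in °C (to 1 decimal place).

2.0 °C

Net feedback parameter λ = (−3.15) + (+0.985) + (+0.63) = -1.535 W/m²/K.
ΔT = −F/λ = −3.06/(-1.535) = 2.0 °C.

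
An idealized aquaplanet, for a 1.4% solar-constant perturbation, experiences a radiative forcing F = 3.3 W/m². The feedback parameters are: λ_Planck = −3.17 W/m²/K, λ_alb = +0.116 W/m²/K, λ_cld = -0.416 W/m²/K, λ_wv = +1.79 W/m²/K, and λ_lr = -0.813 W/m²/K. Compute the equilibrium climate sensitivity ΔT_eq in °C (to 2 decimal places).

1.32 °C

Net feedback parameter λ = (−3.17) + (+0.116) + (-0.416) + (+1.79) + (-0.813) = -2.493 W/m²/K.
ΔT = −F/λ = −3.3/(-2.493) = 1.32 °C.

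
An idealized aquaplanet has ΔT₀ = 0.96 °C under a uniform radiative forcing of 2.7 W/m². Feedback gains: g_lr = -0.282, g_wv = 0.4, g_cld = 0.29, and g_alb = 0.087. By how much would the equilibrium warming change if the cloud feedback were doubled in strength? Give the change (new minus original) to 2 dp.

Original: g = 0.495, ΔT = 0.96/(1−0.495) = 1.9010 °C.
With doubled cloud: g' = 0.785, ΔT' = 0.96/(1−0.785) = 4.4651 °C.
Change = 4.4651 − 1.9010 = 2.56 °C.

2.56 °C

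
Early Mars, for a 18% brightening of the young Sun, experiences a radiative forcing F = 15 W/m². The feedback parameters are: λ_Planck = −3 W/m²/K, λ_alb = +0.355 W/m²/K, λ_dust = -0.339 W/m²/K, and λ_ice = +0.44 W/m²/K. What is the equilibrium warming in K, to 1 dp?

5.9 K

Net feedback parameter λ = (−3) + (+0.355) + (-0.339) + (+0.44) = -2.544 W/m²/K.
ΔT = −F/λ = −15/(-2.544) = 5.9 K.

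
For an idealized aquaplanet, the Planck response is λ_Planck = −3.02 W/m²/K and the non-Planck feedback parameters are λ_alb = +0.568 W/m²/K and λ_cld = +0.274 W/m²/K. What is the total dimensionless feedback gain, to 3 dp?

Convert to gains: g_alb = 0.568/3.02 = 0.1881; g_cld = 0.274/3.02 = 0.09073.
Total gain g = 0.27883.

0.279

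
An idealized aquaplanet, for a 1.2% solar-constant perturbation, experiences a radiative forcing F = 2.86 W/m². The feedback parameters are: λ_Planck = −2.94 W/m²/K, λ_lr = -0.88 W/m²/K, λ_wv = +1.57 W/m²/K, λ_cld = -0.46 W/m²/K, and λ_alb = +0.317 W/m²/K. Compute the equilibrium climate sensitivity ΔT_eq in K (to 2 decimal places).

1.20 K

Net feedback parameter λ = (−2.94) + (-0.88) + (+1.57) + (-0.46) + (+0.317) = -2.393 W/m²/K.
ΔT = −F/λ = −2.86/(-2.393) = 1.20 K.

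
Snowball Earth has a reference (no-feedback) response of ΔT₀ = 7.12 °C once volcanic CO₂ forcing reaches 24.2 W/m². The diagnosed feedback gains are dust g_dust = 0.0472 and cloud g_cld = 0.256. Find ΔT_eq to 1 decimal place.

Total gain g = 0.0472 + 0.256 = 0.3032.
Amplification A = 1/(1 − 0.3032) = 1.435.
ΔT = 7.12 × 1.435 = 10.2 °C.

10.2 °C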